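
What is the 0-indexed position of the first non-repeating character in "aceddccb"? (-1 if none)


Input: aceddccb
Character frequencies:
  'a': 1
  'b': 1
  'c': 3
  'd': 2
  'e': 1
Scanning left to right for freq == 1:
  Position 0 ('a'): unique! => answer = 0

0


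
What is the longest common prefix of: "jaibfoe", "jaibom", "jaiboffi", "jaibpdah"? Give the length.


Words: jaibfoe, jaibom, jaiboffi, jaibpdah
  Position 0: all 'j' => match
  Position 1: all 'a' => match
  Position 2: all 'i' => match
  Position 3: all 'b' => match
  Position 4: ('f', 'o', 'o', 'p') => mismatch, stop
LCP = "jaib" (length 4)

4


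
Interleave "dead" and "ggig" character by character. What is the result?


Interleaving "dead" and "ggig":
  Position 0: 'd' from first, 'g' from second => "dg"
  Position 1: 'e' from first, 'g' from second => "eg"
  Position 2: 'a' from first, 'i' from second => "ai"
  Position 3: 'd' from first, 'g' from second => "dg"
Result: dgegaidg

dgegaidg


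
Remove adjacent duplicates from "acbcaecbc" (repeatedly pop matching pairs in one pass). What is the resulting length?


Input: acbcaecbc
Stack-based adjacent duplicate removal:
  Read 'a': push. Stack: a
  Read 'c': push. Stack: ac
  Read 'b': push. Stack: acb
  Read 'c': push. Stack: acbc
  Read 'a': push. Stack: acbca
  Read 'e': push. Stack: acbcae
  Read 'c': push. Stack: acbcaec
  Read 'b': push. Stack: acbcaecb
  Read 'c': push. Stack: acbcaecbc
Final stack: "acbcaecbc" (length 9)

9


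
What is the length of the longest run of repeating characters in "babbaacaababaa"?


Input: "babbaacaababaa"
Scanning for longest run:
  Position 1 ('a'): new char, reset run to 1
  Position 2 ('b'): new char, reset run to 1
  Position 3 ('b'): continues run of 'b', length=2
  Position 4 ('a'): new char, reset run to 1
  Position 5 ('a'): continues run of 'a', length=2
  Position 6 ('c'): new char, reset run to 1
  Position 7 ('a'): new char, reset run to 1
  Position 8 ('a'): continues run of 'a', length=2
  Position 9 ('b'): new char, reset run to 1
  Position 10 ('a'): new char, reset run to 1
  Position 11 ('b'): new char, reset run to 1
  Position 12 ('a'): new char, reset run to 1
  Position 13 ('a'): continues run of 'a', length=2
Longest run: 'b' with length 2

2


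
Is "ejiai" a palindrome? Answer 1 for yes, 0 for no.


Input: ejiai
Reversed: iaije
  Compare pos 0 ('e') with pos 4 ('i'): MISMATCH
  Compare pos 1 ('j') with pos 3 ('a'): MISMATCH
Result: not a palindrome

0


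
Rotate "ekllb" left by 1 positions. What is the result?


Input: "ekllb", rotate left by 1
First 1 characters: "e"
Remaining characters: "kllb"
Concatenate remaining + first: "kllb" + "e" = "kllbe"

kllbe


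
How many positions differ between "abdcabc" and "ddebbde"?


Comparing "abdcabc" and "ddebbde" position by position:
  Position 0: 'a' vs 'd' => DIFFER
  Position 1: 'b' vs 'd' => DIFFER
  Position 2: 'd' vs 'e' => DIFFER
  Position 3: 'c' vs 'b' => DIFFER
  Position 4: 'a' vs 'b' => DIFFER
  Position 5: 'b' vs 'd' => DIFFER
  Position 6: 'c' vs 'e' => DIFFER
Positions that differ: 7

7


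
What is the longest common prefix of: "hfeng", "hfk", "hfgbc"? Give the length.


Words: hfeng, hfk, hfgbc
  Position 0: all 'h' => match
  Position 1: all 'f' => match
  Position 2: ('e', 'k', 'g') => mismatch, stop
LCP = "hf" (length 2)

2


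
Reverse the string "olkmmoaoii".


Input: olkmmoaoii
Reading characters right to left:
  Position 9: 'i'
  Position 8: 'i'
  Position 7: 'o'
  Position 6: 'a'
  Position 5: 'o'
  Position 4: 'm'
  Position 3: 'm'
  Position 2: 'k'
  Position 1: 'l'
  Position 0: 'o'
Reversed: iioaommklo

iioaommklo


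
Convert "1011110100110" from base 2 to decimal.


Input: "1011110100110" in base 2
Positional expansion:
  Digit '1' (value 1) x 2^12 = 4096
  Digit '0' (value 0) x 2^11 = 0
  Digit '1' (value 1) x 2^10 = 1024
  Digit '1' (value 1) x 2^9 = 512
  Digit '1' (value 1) x 2^8 = 256
  Digit '1' (value 1) x 2^7 = 128
  Digit '0' (value 0) x 2^6 = 0
  Digit '1' (value 1) x 2^5 = 32
  Digit '0' (value 0) x 2^4 = 0
  Digit '0' (value 0) x 2^3 = 0
  Digit '1' (value 1) x 2^2 = 4
  Digit '1' (value 1) x 2^1 = 2
  Digit '0' (value 0) x 2^0 = 0
Sum = 6054

6054


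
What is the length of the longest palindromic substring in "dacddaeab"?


Input: "dacddaeab"
Checking substrings for palindromes:
  [5:8] "aea" (len 3) => palindrome
  [3:5] "dd" (len 2) => palindrome
Longest palindromic substring: "aea" with length 3

3


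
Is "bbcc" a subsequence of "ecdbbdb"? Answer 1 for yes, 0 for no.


Check if "bbcc" is a subsequence of "ecdbbdb"
Greedy scan:
  Position 0 ('e'): no match needed
  Position 1 ('c'): no match needed
  Position 2 ('d'): no match needed
  Position 3 ('b'): matches sub[0] = 'b'
  Position 4 ('b'): matches sub[1] = 'b'
  Position 5 ('d'): no match needed
  Position 6 ('b'): no match needed
Only matched 2/4 characters => not a subsequence

0


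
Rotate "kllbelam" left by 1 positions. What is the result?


Input: "kllbelam", rotate left by 1
First 1 characters: "k"
Remaining characters: "llbelam"
Concatenate remaining + first: "llbelam" + "k" = "llbelamk"

llbelamk


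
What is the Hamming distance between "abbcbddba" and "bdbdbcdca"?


Comparing "abbcbddba" and "bdbdbcdca" position by position:
  Position 0: 'a' vs 'b' => differ
  Position 1: 'b' vs 'd' => differ
  Position 2: 'b' vs 'b' => same
  Position 3: 'c' vs 'd' => differ
  Position 4: 'b' vs 'b' => same
  Position 5: 'd' vs 'c' => differ
  Position 6: 'd' vs 'd' => same
  Position 7: 'b' vs 'c' => differ
  Position 8: 'a' vs 'a' => same
Total differences (Hamming distance): 5

5


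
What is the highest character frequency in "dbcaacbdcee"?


Input: dbcaacbdcee
Character counts:
  'a': 2
  'b': 2
  'c': 3
  'd': 2
  'e': 2
Maximum frequency: 3

3


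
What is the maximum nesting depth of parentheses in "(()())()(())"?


Input: "(()())()(())"
Tracking depth:
  Position 0 '(': depth becomes 1
  Position 1 '(': depth becomes 2
  Position 2 ')': depth becomes 1
  Position 3 '(': depth becomes 2
  Position 4 ')': depth becomes 1
  Position 5 ')': depth becomes 0
  Position 6 '(': depth becomes 1
  Position 7 ')': depth becomes 0
  Position 8 '(': depth becomes 1
  Position 9 '(': depth becomes 2
  Position 10 ')': depth becomes 1
  Position 11 ')': depth becomes 0
Maximum depth reached: 2

2


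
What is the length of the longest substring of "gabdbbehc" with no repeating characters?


Input: "gabdbbehc"
Sliding window (track last position of each char):
  Position 0 ('g'): window [0,0] length 1 -- new best
  Position 1 ('a'): window [0,1] length 2 -- new best
  Position 2 ('b'): window [0,2] length 3 -- new best
  Position 3 ('d'): window [0,3] length 4 -- new best
  Position 4 ('b'): repeat (last at 2), move window start to 3
  Position 4 ('b'): window [3,4] length 2
  Position 5 ('b'): repeat (last at 4), move window start to 5
  Position 5 ('b'): window [5,5] length 1
  Position 6 ('e'): window [5,6] length 2
  Position 7 ('h'): window [5,7] length 3
  Position 8 ('c'): window [5,8] length 4
Longest substring with no repeats: "gabd" with length 4

4


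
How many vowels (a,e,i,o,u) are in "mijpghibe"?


Input: mijpghibe
Checking each character:
  'm' at position 0: consonant
  'i' at position 1: vowel (running total: 1)
  'j' at position 2: consonant
  'p' at position 3: consonant
  'g' at position 4: consonant
  'h' at position 5: consonant
  'i' at position 6: vowel (running total: 2)
  'b' at position 7: consonant
  'e' at position 8: vowel (running total: 3)
Total vowels: 3

3


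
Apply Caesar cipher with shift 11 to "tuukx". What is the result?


Caesar cipher: shift "tuukx" by 11
  't' (pos 19) + 11 = pos 4 = 'e'
  'u' (pos 20) + 11 = pos 5 = 'f'
  'u' (pos 20) + 11 = pos 5 = 'f'
  'k' (pos 10) + 11 = pos 21 = 'v'
  'x' (pos 23) + 11 = pos 8 = 'i'
Result: effvi

effvi


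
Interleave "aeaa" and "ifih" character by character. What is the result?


Interleaving "aeaa" and "ifih":
  Position 0: 'a' from first, 'i' from second => "ai"
  Position 1: 'e' from first, 'f' from second => "ef"
  Position 2: 'a' from first, 'i' from second => "ai"
  Position 3: 'a' from first, 'h' from second => "ah"
Result: aiefaiah

aiefaiah


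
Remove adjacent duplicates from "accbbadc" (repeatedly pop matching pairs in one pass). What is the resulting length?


Input: accbbadc
Stack-based adjacent duplicate removal:
  Read 'a': push. Stack: a
  Read 'c': push. Stack: ac
  Read 'c': matches stack top 'c' => pop. Stack: a
  Read 'b': push. Stack: ab
  Read 'b': matches stack top 'b' => pop. Stack: a
  Read 'a': matches stack top 'a' => pop. Stack: (empty)
  Read 'd': push. Stack: d
  Read 'c': push. Stack: dc
Final stack: "dc" (length 2)

2


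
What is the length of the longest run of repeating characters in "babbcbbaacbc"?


Input: "babbcbbaacbc"
Scanning for longest run:
  Position 1 ('a'): new char, reset run to 1
  Position 2 ('b'): new char, reset run to 1
  Position 3 ('b'): continues run of 'b', length=2
  Position 4 ('c'): new char, reset run to 1
  Position 5 ('b'): new char, reset run to 1
  Position 6 ('b'): continues run of 'b', length=2
  Position 7 ('a'): new char, reset run to 1
  Position 8 ('a'): continues run of 'a', length=2
  Position 9 ('c'): new char, reset run to 1
  Position 10 ('b'): new char, reset run to 1
  Position 11 ('c'): new char, reset run to 1
Longest run: 'b' with length 2

2


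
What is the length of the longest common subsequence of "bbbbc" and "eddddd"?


LCS of "bbbbc" and "eddddd"
DP table:
           e    d    d    d    d    d
      0    0    0    0    0    0    0
  b   0    0    0    0    0    0    0
  b   0    0    0    0    0    0    0
  b   0    0    0    0    0    0    0
  b   0    0    0    0    0    0    0
  c   0    0    0    0    0    0    0
LCS length = dp[5][6] = 0

0


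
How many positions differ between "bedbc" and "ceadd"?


Comparing "bedbc" and "ceadd" position by position:
  Position 0: 'b' vs 'c' => DIFFER
  Position 1: 'e' vs 'e' => same
  Position 2: 'd' vs 'a' => DIFFER
  Position 3: 'b' vs 'd' => DIFFER
  Position 4: 'c' vs 'd' => DIFFER
Positions that differ: 4

4


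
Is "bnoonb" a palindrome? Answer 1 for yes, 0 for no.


Input: bnoonb
Reversed: bnoonb
  Compare pos 0 ('b') with pos 5 ('b'): match
  Compare pos 1 ('n') with pos 4 ('n'): match
  Compare pos 2 ('o') with pos 3 ('o'): match
Result: palindrome

1


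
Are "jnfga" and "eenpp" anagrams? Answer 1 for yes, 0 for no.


Strings: "jnfga", "eenpp"
Sorted first:  afgjn
Sorted second: eenpp
Differ at position 0: 'a' vs 'e' => not anagrams

0


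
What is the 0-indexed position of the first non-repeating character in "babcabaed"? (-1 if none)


Input: babcabaed
Character frequencies:
  'a': 3
  'b': 3
  'c': 1
  'd': 1
  'e': 1
Scanning left to right for freq == 1:
  Position 0 ('b'): freq=3, skip
  Position 1 ('a'): freq=3, skip
  Position 2 ('b'): freq=3, skip
  Position 3 ('c'): unique! => answer = 3

3


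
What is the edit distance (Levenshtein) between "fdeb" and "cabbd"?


Computing edit distance: "fdeb" -> "cabbd"
DP table:
           c    a    b    b    d
      0    1    2    3    4    5
  f   1    1    2    3    4    5
  d   2    2    2    3    4    4
  e   3    3    3    3    4    5
  b   4    4    4    3    3    4
Edit distance = dp[4][5] = 4

4


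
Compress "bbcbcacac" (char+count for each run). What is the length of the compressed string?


Input: bbcbcacac
Runs:
  'b' x 2 => "b2"
  'c' x 1 => "c1"
  'b' x 1 => "b1"
  'c' x 1 => "c1"
  'a' x 1 => "a1"
  'c' x 1 => "c1"
  'a' x 1 => "a1"
  'c' x 1 => "c1"
Compressed: "b2c1b1c1a1c1a1c1"
Compressed length: 16

16


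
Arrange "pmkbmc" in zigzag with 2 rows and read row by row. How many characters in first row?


Zigzag "pmkbmc" into 2 rows:
Placing characters:
  'p' => row 0
  'm' => row 1
  'k' => row 0
  'b' => row 1
  'm' => row 0
  'c' => row 1
Rows:
  Row 0: "pkm"
  Row 1: "mbc"
First row length: 3

3


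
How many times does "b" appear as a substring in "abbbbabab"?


Searching for "b" in "abbbbabab"
Scanning each position:
  Position 0: "a" => no
  Position 1: "b" => MATCH
  Position 2: "b" => MATCH
  Position 3: "b" => MATCH
  Position 4: "b" => MATCH
  Position 5: "a" => no
  Position 6: "b" => MATCH
  Position 7: "a" => no
  Position 8: "b" => MATCH
Total occurrences: 6

6


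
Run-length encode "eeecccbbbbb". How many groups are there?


Input: eeecccbbbbb
Scanning for consecutive runs:
  Group 1: 'e' x 3 (positions 0-2)
  Group 2: 'c' x 3 (positions 3-5)
  Group 3: 'b' x 5 (positions 6-10)
Total groups: 3

3


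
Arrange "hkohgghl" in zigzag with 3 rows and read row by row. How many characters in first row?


Zigzag "hkohgghl" into 3 rows:
Placing characters:
  'h' => row 0
  'k' => row 1
  'o' => row 2
  'h' => row 1
  'g' => row 0
  'g' => row 1
  'h' => row 2
  'l' => row 1
Rows:
  Row 0: "hg"
  Row 1: "khgl"
  Row 2: "oh"
First row length: 2

2


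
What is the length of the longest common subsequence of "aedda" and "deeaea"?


LCS of "aedda" and "deeaea"
DP table:
           d    e    e    a    e    a
      0    0    0    0    0    0    0
  a   0    0    0    0    1    1    1
  e   0    0    1    1    1    2    2
  d   0    1    1    1    1    2    2
  d   0    1    1    1    1    2    2
  a   0    1    1    1    2    2    3
LCS length = dp[5][6] = 3

3


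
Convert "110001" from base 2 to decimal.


Input: "110001" in base 2
Positional expansion:
  Digit '1' (value 1) x 2^5 = 32
  Digit '1' (value 1) x 2^4 = 16
  Digit '0' (value 0) x 2^3 = 0
  Digit '0' (value 0) x 2^2 = 0
  Digit '0' (value 0) x 2^1 = 0
  Digit '1' (value 1) x 2^0 = 1
Sum = 49

49


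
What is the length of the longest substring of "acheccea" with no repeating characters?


Input: "acheccea"
Sliding window (track last position of each char):
  Position 0 ('a'): window [0,0] length 1 -- new best
  Position 1 ('c'): window [0,1] length 2 -- new best
  Position 2 ('h'): window [0,2] length 3 -- new best
  Position 3 ('e'): window [0,3] length 4 -- new best
  Position 4 ('c'): repeat (last at 1), move window start to 2
  Position 4 ('c'): window [2,4] length 3
  Position 5 ('c'): repeat (last at 4), move window start to 5
  Position 5 ('c'): window [5,5] length 1
  Position 6 ('e'): window [5,6] length 2
  Position 7 ('a'): window [5,7] length 3
Longest substring with no repeats: "ache" with length 4

4


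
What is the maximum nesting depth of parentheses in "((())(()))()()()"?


Input: "((())(()))()()()"
Tracking depth:
  Position 0 '(': depth becomes 1
  Position 1 '(': depth becomes 2
  Position 2 '(': depth becomes 3
  Position 3 ')': depth becomes 2
  Position 4 ')': depth becomes 1
  Position 5 '(': depth becomes 2
  Position 6 '(': depth becomes 3
  Position 7 ')': depth becomes 2
  Position 8 ')': depth becomes 1
  Position 9 ')': depth becomes 0
  Position 10 '(': depth becomes 1
  Position 11 ')': depth becomes 0
  Position 12 '(': depth becomes 1
  Position 13 ')': depth becomes 0
  Position 14 '(': depth becomes 1
  Position 15 ')': depth becomes 0
Maximum depth reached: 3

3


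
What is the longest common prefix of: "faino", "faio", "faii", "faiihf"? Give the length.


Words: faino, faio, faii, faiihf
  Position 0: all 'f' => match
  Position 1: all 'a' => match
  Position 2: all 'i' => match
  Position 3: ('n', 'o', 'i', 'i') => mismatch, stop
LCP = "fai" (length 3)

3


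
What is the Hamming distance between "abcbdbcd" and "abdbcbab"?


Comparing "abcbdbcd" and "abdbcbab" position by position:
  Position 0: 'a' vs 'a' => same
  Position 1: 'b' vs 'b' => same
  Position 2: 'c' vs 'd' => differ
  Position 3: 'b' vs 'b' => same
  Position 4: 'd' vs 'c' => differ
  Position 5: 'b' vs 'b' => same
  Position 6: 'c' vs 'a' => differ
  Position 7: 'd' vs 'b' => differ
Total differences (Hamming distance): 4

4


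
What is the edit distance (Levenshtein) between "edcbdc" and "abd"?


Computing edit distance: "edcbdc" -> "abd"
DP table:
           a    b    d
      0    1    2    3
  e   1    1    2    3
  d   2    2    2    2
  c   3    3    3    3
  b   4    4    3    4
  d   5    5    4    3
  c   6    6    5    4
Edit distance = dp[6][3] = 4

4


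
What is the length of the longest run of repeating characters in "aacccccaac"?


Input: "aacccccaac"
Scanning for longest run:
  Position 1 ('a'): continues run of 'a', length=2
  Position 2 ('c'): new char, reset run to 1
  Position 3 ('c'): continues run of 'c', length=2
  Position 4 ('c'): continues run of 'c', length=3
  Position 5 ('c'): continues run of 'c', length=4
  Position 6 ('c'): continues run of 'c', length=5
  Position 7 ('a'): new char, reset run to 1
  Position 8 ('a'): continues run of 'a', length=2
  Position 9 ('c'): new char, reset run to 1
Longest run: 'c' with length 5

5


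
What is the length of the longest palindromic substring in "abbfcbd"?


Input: "abbfcbd"
Checking substrings for palindromes:
  [1:3] "bb" (len 2) => palindrome
Longest palindromic substring: "bb" with length 2

2


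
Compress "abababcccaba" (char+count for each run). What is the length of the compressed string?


Input: abababcccaba
Runs:
  'a' x 1 => "a1"
  'b' x 1 => "b1"
  'a' x 1 => "a1"
  'b' x 1 => "b1"
  'a' x 1 => "a1"
  'b' x 1 => "b1"
  'c' x 3 => "c3"
  'a' x 1 => "a1"
  'b' x 1 => "b1"
  'a' x 1 => "a1"
Compressed: "a1b1a1b1a1b1c3a1b1a1"
Compressed length: 20

20


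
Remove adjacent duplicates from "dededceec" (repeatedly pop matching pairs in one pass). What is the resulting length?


Input: dededceec
Stack-based adjacent duplicate removal:
  Read 'd': push. Stack: d
  Read 'e': push. Stack: de
  Read 'd': push. Stack: ded
  Read 'e': push. Stack: dede
  Read 'd': push. Stack: deded
  Read 'c': push. Stack: dededc
  Read 'e': push. Stack: dededce
  Read 'e': matches stack top 'e' => pop. Stack: dededc
  Read 'c': matches stack top 'c' => pop. Stack: deded
Final stack: "deded" (length 5)

5


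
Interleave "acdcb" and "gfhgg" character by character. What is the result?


Interleaving "acdcb" and "gfhgg":
  Position 0: 'a' from first, 'g' from second => "ag"
  Position 1: 'c' from first, 'f' from second => "cf"
  Position 2: 'd' from first, 'h' from second => "dh"
  Position 3: 'c' from first, 'g' from second => "cg"
  Position 4: 'b' from first, 'g' from second => "bg"
Result: agcfdhcgbg

agcfdhcgbg


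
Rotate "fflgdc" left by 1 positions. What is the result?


Input: "fflgdc", rotate left by 1
First 1 characters: "f"
Remaining characters: "flgdc"
Concatenate remaining + first: "flgdc" + "f" = "flgdcf"

flgdcf


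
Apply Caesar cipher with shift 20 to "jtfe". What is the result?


Caesar cipher: shift "jtfe" by 20
  'j' (pos 9) + 20 = pos 3 = 'd'
  't' (pos 19) + 20 = pos 13 = 'n'
  'f' (pos 5) + 20 = pos 25 = 'z'
  'e' (pos 4) + 20 = pos 24 = 'y'
Result: dnzy

dnzy


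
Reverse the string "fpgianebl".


Input: fpgianebl
Reading characters right to left:
  Position 8: 'l'
  Position 7: 'b'
  Position 6: 'e'
  Position 5: 'n'
  Position 4: 'a'
  Position 3: 'i'
  Position 2: 'g'
  Position 1: 'p'
  Position 0: 'f'
Reversed: lbenaigpf

lbenaigpf


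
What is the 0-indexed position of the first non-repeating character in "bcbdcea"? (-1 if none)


Input: bcbdcea
Character frequencies:
  'a': 1
  'b': 2
  'c': 2
  'd': 1
  'e': 1
Scanning left to right for freq == 1:
  Position 0 ('b'): freq=2, skip
  Position 1 ('c'): freq=2, skip
  Position 2 ('b'): freq=2, skip
  Position 3 ('d'): unique! => answer = 3

3


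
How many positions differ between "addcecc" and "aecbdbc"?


Comparing "addcecc" and "aecbdbc" position by position:
  Position 0: 'a' vs 'a' => same
  Position 1: 'd' vs 'e' => DIFFER
  Position 2: 'd' vs 'c' => DIFFER
  Position 3: 'c' vs 'b' => DIFFER
  Position 4: 'e' vs 'd' => DIFFER
  Position 5: 'c' vs 'b' => DIFFER
  Position 6: 'c' vs 'c' => same
Positions that differ: 5

5


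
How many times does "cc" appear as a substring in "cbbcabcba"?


Searching for "cc" in "cbbcabcba"
Scanning each position:
  Position 0: "cb" => no
  Position 1: "bb" => no
  Position 2: "bc" => no
  Position 3: "ca" => no
  Position 4: "ab" => no
  Position 5: "bc" => no
  Position 6: "cb" => no
  Position 7: "ba" => no
Total occurrences: 0

0


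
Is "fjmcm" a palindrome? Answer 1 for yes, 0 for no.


Input: fjmcm
Reversed: mcmjf
  Compare pos 0 ('f') with pos 4 ('m'): MISMATCH
  Compare pos 1 ('j') with pos 3 ('c'): MISMATCH
Result: not a palindrome

0


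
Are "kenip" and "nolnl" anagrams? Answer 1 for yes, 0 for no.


Strings: "kenip", "nolnl"
Sorted first:  eiknp
Sorted second: llnno
Differ at position 0: 'e' vs 'l' => not anagrams

0


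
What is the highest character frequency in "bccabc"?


Input: bccabc
Character counts:
  'a': 1
  'b': 2
  'c': 3
Maximum frequency: 3

3


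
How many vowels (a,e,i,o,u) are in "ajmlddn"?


Input: ajmlddn
Checking each character:
  'a' at position 0: vowel (running total: 1)
  'j' at position 1: consonant
  'm' at position 2: consonant
  'l' at position 3: consonant
  'd' at position 4: consonant
  'd' at position 5: consonant
  'n' at position 6: consonant
Total vowels: 1

1


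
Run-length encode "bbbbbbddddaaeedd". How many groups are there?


Input: bbbbbbddddaaeedd
Scanning for consecutive runs:
  Group 1: 'b' x 6 (positions 0-5)
  Group 2: 'd' x 4 (positions 6-9)
  Group 3: 'a' x 2 (positions 10-11)
  Group 4: 'e' x 2 (positions 12-13)
  Group 5: 'd' x 2 (positions 14-15)
Total groups: 5

5


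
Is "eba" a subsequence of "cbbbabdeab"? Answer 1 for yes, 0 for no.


Check if "eba" is a subsequence of "cbbbabdeab"
Greedy scan:
  Position 0 ('c'): no match needed
  Position 1 ('b'): no match needed
  Position 2 ('b'): no match needed
  Position 3 ('b'): no match needed
  Position 4 ('a'): no match needed
  Position 5 ('b'): no match needed
  Position 6 ('d'): no match needed
  Position 7 ('e'): matches sub[0] = 'e'
  Position 8 ('a'): no match needed
  Position 9 ('b'): matches sub[1] = 'b'
Only matched 2/3 characters => not a subsequence

0


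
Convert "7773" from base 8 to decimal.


Input: "7773" in base 8
Positional expansion:
  Digit '7' (value 7) x 8^3 = 3584
  Digit '7' (value 7) x 8^2 = 448
  Digit '7' (value 7) x 8^1 = 56
  Digit '3' (value 3) x 8^0 = 3
Sum = 4091

4091


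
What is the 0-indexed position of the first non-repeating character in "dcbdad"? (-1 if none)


Input: dcbdad
Character frequencies:
  'a': 1
  'b': 1
  'c': 1
  'd': 3
Scanning left to right for freq == 1:
  Position 0 ('d'): freq=3, skip
  Position 1 ('c'): unique! => answer = 1

1


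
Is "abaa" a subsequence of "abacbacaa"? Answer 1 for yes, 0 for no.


Check if "abaa" is a subsequence of "abacbacaa"
Greedy scan:
  Position 0 ('a'): matches sub[0] = 'a'
  Position 1 ('b'): matches sub[1] = 'b'
  Position 2 ('a'): matches sub[2] = 'a'
  Position 3 ('c'): no match needed
  Position 4 ('b'): no match needed
  Position 5 ('a'): matches sub[3] = 'a'
  Position 6 ('c'): no match needed
  Position 7 ('a'): no match needed
  Position 8 ('a'): no match needed
All 4 characters matched => is a subsequence

1


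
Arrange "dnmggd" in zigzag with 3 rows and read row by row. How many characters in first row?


Zigzag "dnmggd" into 3 rows:
Placing characters:
  'd' => row 0
  'n' => row 1
  'm' => row 2
  'g' => row 1
  'g' => row 0
  'd' => row 1
Rows:
  Row 0: "dg"
  Row 1: "ngd"
  Row 2: "m"
First row length: 2

2


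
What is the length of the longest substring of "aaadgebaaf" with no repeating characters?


Input: "aaadgebaaf"
Sliding window (track last position of each char):
  Position 0 ('a'): window [0,0] length 1 -- new best
  Position 1 ('a'): repeat (last at 0), move window start to 1
  Position 1 ('a'): window [1,1] length 1
  Position 2 ('a'): repeat (last at 1), move window start to 2
  Position 2 ('a'): window [2,2] length 1
  Position 3 ('d'): window [2,3] length 2 -- new best
  Position 4 ('g'): window [2,4] length 3 -- new best
  Position 5 ('e'): window [2,5] length 4 -- new best
  Position 6 ('b'): window [2,6] length 5 -- new best
  Position 7 ('a'): repeat (last at 2), move window start to 3
  Position 7 ('a'): window [3,7] length 5
  Position 8 ('a'): repeat (last at 7), move window start to 8
  Position 8 ('a'): window [8,8] length 1
  Position 9 ('f'): window [8,9] length 2
Longest substring with no repeats: "adgeb" with length 5

5


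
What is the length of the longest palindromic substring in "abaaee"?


Input: "abaaee"
Checking substrings for palindromes:
  [0:3] "aba" (len 3) => palindrome
  [2:4] "aa" (len 2) => palindrome
  [4:6] "ee" (len 2) => palindrome
Longest palindromic substring: "aba" with length 3

3


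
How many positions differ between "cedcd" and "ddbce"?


Comparing "cedcd" and "ddbce" position by position:
  Position 0: 'c' vs 'd' => DIFFER
  Position 1: 'e' vs 'd' => DIFFER
  Position 2: 'd' vs 'b' => DIFFER
  Position 3: 'c' vs 'c' => same
  Position 4: 'd' vs 'e' => DIFFER
Positions that differ: 4

4


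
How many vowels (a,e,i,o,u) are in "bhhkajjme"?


Input: bhhkajjme
Checking each character:
  'b' at position 0: consonant
  'h' at position 1: consonant
  'h' at position 2: consonant
  'k' at position 3: consonant
  'a' at position 4: vowel (running total: 1)
  'j' at position 5: consonant
  'j' at position 6: consonant
  'm' at position 7: consonant
  'e' at position 8: vowel (running total: 2)
Total vowels: 2

2


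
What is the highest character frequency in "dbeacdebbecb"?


Input: dbeacdebbecb
Character counts:
  'a': 1
  'b': 4
  'c': 2
  'd': 2
  'e': 3
Maximum frequency: 4

4


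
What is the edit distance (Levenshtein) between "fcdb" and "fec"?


Computing edit distance: "fcdb" -> "fec"
DP table:
           f    e    c
      0    1    2    3
  f   1    0    1    2
  c   2    1    1    1
  d   3    2    2    2
  b   4    3    3    3
Edit distance = dp[4][3] = 3

3


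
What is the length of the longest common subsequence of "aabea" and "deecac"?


LCS of "aabea" and "deecac"
DP table:
           d    e    e    c    a    c
      0    0    0    0    0    0    0
  a   0    0    0    0    0    1    1
  a   0    0    0    0    0    1    1
  b   0    0    0    0    0    1    1
  e   0    0    1    1    1    1    1
  a   0    0    1    1    1    2    2
LCS length = dp[5][6] = 2

2


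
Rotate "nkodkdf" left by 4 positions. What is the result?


Input: "nkodkdf", rotate left by 4
First 4 characters: "nkod"
Remaining characters: "kdf"
Concatenate remaining + first: "kdf" + "nkod" = "kdfnkod"

kdfnkod


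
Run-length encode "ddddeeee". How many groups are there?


Input: ddddeeee
Scanning for consecutive runs:
  Group 1: 'd' x 4 (positions 0-3)
  Group 2: 'e' x 4 (positions 4-7)
Total groups: 2

2


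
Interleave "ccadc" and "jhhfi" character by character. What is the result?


Interleaving "ccadc" and "jhhfi":
  Position 0: 'c' from first, 'j' from second => "cj"
  Position 1: 'c' from first, 'h' from second => "ch"
  Position 2: 'a' from first, 'h' from second => "ah"
  Position 3: 'd' from first, 'f' from second => "df"
  Position 4: 'c' from first, 'i' from second => "ci"
Result: cjchahdfci

cjchahdfci


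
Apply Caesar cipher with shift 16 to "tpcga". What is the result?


Caesar cipher: shift "tpcga" by 16
  't' (pos 19) + 16 = pos 9 = 'j'
  'p' (pos 15) + 16 = pos 5 = 'f'
  'c' (pos 2) + 16 = pos 18 = 's'
  'g' (pos 6) + 16 = pos 22 = 'w'
  'a' (pos 0) + 16 = pos 16 = 'q'
Result: jfswq

jfswq


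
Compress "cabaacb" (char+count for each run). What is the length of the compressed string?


Input: cabaacb
Runs:
  'c' x 1 => "c1"
  'a' x 1 => "a1"
  'b' x 1 => "b1"
  'a' x 2 => "a2"
  'c' x 1 => "c1"
  'b' x 1 => "b1"
Compressed: "c1a1b1a2c1b1"
Compressed length: 12

12


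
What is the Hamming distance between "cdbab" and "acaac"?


Comparing "cdbab" and "acaac" position by position:
  Position 0: 'c' vs 'a' => differ
  Position 1: 'd' vs 'c' => differ
  Position 2: 'b' vs 'a' => differ
  Position 3: 'a' vs 'a' => same
  Position 4: 'b' vs 'c' => differ
Total differences (Hamming distance): 4

4


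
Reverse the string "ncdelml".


Input: ncdelml
Reading characters right to left:
  Position 6: 'l'
  Position 5: 'm'
  Position 4: 'l'
  Position 3: 'e'
  Position 2: 'd'
  Position 1: 'c'
  Position 0: 'n'
Reversed: lmledcn

lmledcn


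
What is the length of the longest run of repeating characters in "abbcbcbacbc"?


Input: "abbcbcbacbc"
Scanning for longest run:
  Position 1 ('b'): new char, reset run to 1
  Position 2 ('b'): continues run of 'b', length=2
  Position 3 ('c'): new char, reset run to 1
  Position 4 ('b'): new char, reset run to 1
  Position 5 ('c'): new char, reset run to 1
  Position 6 ('b'): new char, reset run to 1
  Position 7 ('a'): new char, reset run to 1
  Position 8 ('c'): new char, reset run to 1
  Position 9 ('b'): new char, reset run to 1
  Position 10 ('c'): new char, reset run to 1
Longest run: 'b' with length 2

2


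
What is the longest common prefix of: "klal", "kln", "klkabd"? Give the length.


Words: klal, kln, klkabd
  Position 0: all 'k' => match
  Position 1: all 'l' => match
  Position 2: ('a', 'n', 'k') => mismatch, stop
LCP = "kl" (length 2)

2


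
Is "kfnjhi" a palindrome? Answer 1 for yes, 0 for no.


Input: kfnjhi
Reversed: ihjnfk
  Compare pos 0 ('k') with pos 5 ('i'): MISMATCH
  Compare pos 1 ('f') with pos 4 ('h'): MISMATCH
  Compare pos 2 ('n') with pos 3 ('j'): MISMATCH
Result: not a palindrome

0


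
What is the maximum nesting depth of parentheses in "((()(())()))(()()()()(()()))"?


Input: "((()(())()))(()()()()(()()))"
Tracking depth:
  Position 0 '(': depth becomes 1
  Position 1 '(': depth becomes 2
  Position 2 '(': depth becomes 3
  Position 3 ')': depth becomes 2
  Position 4 '(': depth becomes 3
  Position 5 '(': depth becomes 4
  Position 6 ')': depth becomes 3
  Position 7 ')': depth becomes 2
  Position 8 '(': depth becomes 3
  Position 9 ')': depth becomes 2
  Position 10 ')': depth becomes 1
  Position 11 ')': depth becomes 0
  Position 12 '(': depth becomes 1
  Position 13 '(': depth becomes 2
  Position 14 ')': depth becomes 1
  Position 15 '(': depth becomes 2
  Position 16 ')': depth becomes 1
  Position 17 '(': depth becomes 2
  Position 18 ')': depth becomes 1
  Position 19 '(': depth becomes 2
  Position 20 ')': depth becomes 1
  Position 21 '(': depth becomes 2
  Position 22 '(': depth becomes 3
  Position 23 ')': depth becomes 2
  Position 24 '(': depth becomes 3
  Position 25 ')': depth becomes 2
  Position 26 ')': depth becomes 1
  Position 27 ')': depth becomes 0
Maximum depth reached: 4

4


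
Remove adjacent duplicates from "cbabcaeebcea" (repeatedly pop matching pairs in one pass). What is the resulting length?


Input: cbabcaeebcea
Stack-based adjacent duplicate removal:
  Read 'c': push. Stack: c
  Read 'b': push. Stack: cb
  Read 'a': push. Stack: cba
  Read 'b': push. Stack: cbab
  Read 'c': push. Stack: cbabc
  Read 'a': push. Stack: cbabca
  Read 'e': push. Stack: cbabcae
  Read 'e': matches stack top 'e' => pop. Stack: cbabca
  Read 'b': push. Stack: cbabcab
  Read 'c': push. Stack: cbabcabc
  Read 'e': push. Stack: cbabcabce
  Read 'a': push. Stack: cbabcabcea
Final stack: "cbabcabcea" (length 10)

10


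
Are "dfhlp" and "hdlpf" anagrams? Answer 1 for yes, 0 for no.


Strings: "dfhlp", "hdlpf"
Sorted first:  dfhlp
Sorted second: dfhlp
Sorted forms match => anagrams

1


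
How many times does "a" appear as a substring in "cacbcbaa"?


Searching for "a" in "cacbcbaa"
Scanning each position:
  Position 0: "c" => no
  Position 1: "a" => MATCH
  Position 2: "c" => no
  Position 3: "b" => no
  Position 4: "c" => no
  Position 5: "b" => no
  Position 6: "a" => MATCH
  Position 7: "a" => MATCH
Total occurrences: 3

3


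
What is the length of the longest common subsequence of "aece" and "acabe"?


LCS of "aece" and "acabe"
DP table:
           a    c    a    b    e
      0    0    0    0    0    0
  a   0    1    1    1    1    1
  e   0    1    1    1    1    2
  c   0    1    2    2    2    2
  e   0    1    2    2    2    3
LCS length = dp[4][5] = 3

3


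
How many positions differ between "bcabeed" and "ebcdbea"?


Comparing "bcabeed" and "ebcdbea" position by position:
  Position 0: 'b' vs 'e' => DIFFER
  Position 1: 'c' vs 'b' => DIFFER
  Position 2: 'a' vs 'c' => DIFFER
  Position 3: 'b' vs 'd' => DIFFER
  Position 4: 'e' vs 'b' => DIFFER
  Position 5: 'e' vs 'e' => same
  Position 6: 'd' vs 'a' => DIFFER
Positions that differ: 6

6


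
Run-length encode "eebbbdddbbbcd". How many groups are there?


Input: eebbbdddbbbcd
Scanning for consecutive runs:
  Group 1: 'e' x 2 (positions 0-1)
  Group 2: 'b' x 3 (positions 2-4)
  Group 3: 'd' x 3 (positions 5-7)
  Group 4: 'b' x 3 (positions 8-10)
  Group 5: 'c' x 1 (positions 11-11)
  Group 6: 'd' x 1 (positions 12-12)
Total groups: 6

6


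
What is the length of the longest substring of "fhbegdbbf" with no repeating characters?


Input: "fhbegdbbf"
Sliding window (track last position of each char):
  Position 0 ('f'): window [0,0] length 1 -- new best
  Position 1 ('h'): window [0,1] length 2 -- new best
  Position 2 ('b'): window [0,2] length 3 -- new best
  Position 3 ('e'): window [0,3] length 4 -- new best
  Position 4 ('g'): window [0,4] length 5 -- new best
  Position 5 ('d'): window [0,5] length 6 -- new best
  Position 6 ('b'): repeat (last at 2), move window start to 3
  Position 6 ('b'): window [3,6] length 4
  Position 7 ('b'): repeat (last at 6), move window start to 7
  Position 7 ('b'): window [7,7] length 1
  Position 8 ('f'): window [7,8] length 2
Longest substring with no repeats: "fhbegd" with length 6

6


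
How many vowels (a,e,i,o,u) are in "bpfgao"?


Input: bpfgao
Checking each character:
  'b' at position 0: consonant
  'p' at position 1: consonant
  'f' at position 2: consonant
  'g' at position 3: consonant
  'a' at position 4: vowel (running total: 1)
  'o' at position 5: vowel (running total: 2)
Total vowels: 2

2


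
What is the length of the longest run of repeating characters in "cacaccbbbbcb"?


Input: "cacaccbbbbcb"
Scanning for longest run:
  Position 1 ('a'): new char, reset run to 1
  Position 2 ('c'): new char, reset run to 1
  Position 3 ('a'): new char, reset run to 1
  Position 4 ('c'): new char, reset run to 1
  Position 5 ('c'): continues run of 'c', length=2
  Position 6 ('b'): new char, reset run to 1
  Position 7 ('b'): continues run of 'b', length=2
  Position 8 ('b'): continues run of 'b', length=3
  Position 9 ('b'): continues run of 'b', length=4
  Position 10 ('c'): new char, reset run to 1
  Position 11 ('b'): new char, reset run to 1
Longest run: 'b' with length 4

4


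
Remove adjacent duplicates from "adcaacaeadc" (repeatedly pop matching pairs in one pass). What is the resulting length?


Input: adcaacaeadc
Stack-based adjacent duplicate removal:
  Read 'a': push. Stack: a
  Read 'd': push. Stack: ad
  Read 'c': push. Stack: adc
  Read 'a': push. Stack: adca
  Read 'a': matches stack top 'a' => pop. Stack: adc
  Read 'c': matches stack top 'c' => pop. Stack: ad
  Read 'a': push. Stack: ada
  Read 'e': push. Stack: adae
  Read 'a': push. Stack: adaea
  Read 'd': push. Stack: adaead
  Read 'c': push. Stack: adaeadc
Final stack: "adaeadc" (length 7)

7


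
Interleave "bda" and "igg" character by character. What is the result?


Interleaving "bda" and "igg":
  Position 0: 'b' from first, 'i' from second => "bi"
  Position 1: 'd' from first, 'g' from second => "dg"
  Position 2: 'a' from first, 'g' from second => "ag"
Result: bidgag

bidgag


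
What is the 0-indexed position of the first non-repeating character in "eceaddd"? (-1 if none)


Input: eceaddd
Character frequencies:
  'a': 1
  'c': 1
  'd': 3
  'e': 2
Scanning left to right for freq == 1:
  Position 0 ('e'): freq=2, skip
  Position 1 ('c'): unique! => answer = 1

1


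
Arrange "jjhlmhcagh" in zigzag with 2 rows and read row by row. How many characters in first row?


Zigzag "jjhlmhcagh" into 2 rows:
Placing characters:
  'j' => row 0
  'j' => row 1
  'h' => row 0
  'l' => row 1
  'm' => row 0
  'h' => row 1
  'c' => row 0
  'a' => row 1
  'g' => row 0
  'h' => row 1
Rows:
  Row 0: "jhmcg"
  Row 1: "jlhah"
First row length: 5

5


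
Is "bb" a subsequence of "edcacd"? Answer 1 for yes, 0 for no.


Check if "bb" is a subsequence of "edcacd"
Greedy scan:
  Position 0 ('e'): no match needed
  Position 1 ('d'): no match needed
  Position 2 ('c'): no match needed
  Position 3 ('a'): no match needed
  Position 4 ('c'): no match needed
  Position 5 ('d'): no match needed
Only matched 0/2 characters => not a subsequence

0


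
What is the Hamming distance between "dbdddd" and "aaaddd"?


Comparing "dbdddd" and "aaaddd" position by position:
  Position 0: 'd' vs 'a' => differ
  Position 1: 'b' vs 'a' => differ
  Position 2: 'd' vs 'a' => differ
  Position 3: 'd' vs 'd' => same
  Position 4: 'd' vs 'd' => same
  Position 5: 'd' vs 'd' => same
Total differences (Hamming distance): 3

3


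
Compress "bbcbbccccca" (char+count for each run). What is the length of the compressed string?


Input: bbcbbccccca
Runs:
  'b' x 2 => "b2"
  'c' x 1 => "c1"
  'b' x 2 => "b2"
  'c' x 5 => "c5"
  'a' x 1 => "a1"
Compressed: "b2c1b2c5a1"
Compressed length: 10

10


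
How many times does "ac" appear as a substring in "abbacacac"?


Searching for "ac" in "abbacacac"
Scanning each position:
  Position 0: "ab" => no
  Position 1: "bb" => no
  Position 2: "ba" => no
  Position 3: "ac" => MATCH
  Position 4: "ca" => no
  Position 5: "ac" => MATCH
  Position 6: "ca" => no
  Position 7: "ac" => MATCH
Total occurrences: 3

3


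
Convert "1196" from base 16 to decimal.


Input: "1196" in base 16
Positional expansion:
  Digit '1' (value 1) x 16^3 = 4096
  Digit '1' (value 1) x 16^2 = 256
  Digit '9' (value 9) x 16^1 = 144
  Digit '6' (value 6) x 16^0 = 6
Sum = 4502

4502


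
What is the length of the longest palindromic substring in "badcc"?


Input: "badcc"
Checking substrings for palindromes:
  [3:5] "cc" (len 2) => palindrome
Longest palindromic substring: "cc" with length 2

2


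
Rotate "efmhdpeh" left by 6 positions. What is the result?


Input: "efmhdpeh", rotate left by 6
First 6 characters: "efmhdp"
Remaining characters: "eh"
Concatenate remaining + first: "eh" + "efmhdp" = "ehefmhdp"

ehefmhdp


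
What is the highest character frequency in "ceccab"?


Input: ceccab
Character counts:
  'a': 1
  'b': 1
  'c': 3
  'e': 1
Maximum frequency: 3

3


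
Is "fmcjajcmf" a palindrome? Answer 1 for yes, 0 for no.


Input: fmcjajcmf
Reversed: fmcjajcmf
  Compare pos 0 ('f') with pos 8 ('f'): match
  Compare pos 1 ('m') with pos 7 ('m'): match
  Compare pos 2 ('c') with pos 6 ('c'): match
  Compare pos 3 ('j') with pos 5 ('j'): match
Result: palindrome

1


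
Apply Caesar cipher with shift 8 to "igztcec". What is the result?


Caesar cipher: shift "igztcec" by 8
  'i' (pos 8) + 8 = pos 16 = 'q'
  'g' (pos 6) + 8 = pos 14 = 'o'
  'z' (pos 25) + 8 = pos 7 = 'h'
  't' (pos 19) + 8 = pos 1 = 'b'
  'c' (pos 2) + 8 = pos 10 = 'k'
  'e' (pos 4) + 8 = pos 12 = 'm'
  'c' (pos 2) + 8 = pos 10 = 'k'
Result: qohbkmk

qohbkmk


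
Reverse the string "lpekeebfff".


Input: lpekeebfff
Reading characters right to left:
  Position 9: 'f'
  Position 8: 'f'
  Position 7: 'f'
  Position 6: 'b'
  Position 5: 'e'
  Position 4: 'e'
  Position 3: 'k'
  Position 2: 'e'
  Position 1: 'p'
  Position 0: 'l'
Reversed: fffbeekepl

fffbeekepl


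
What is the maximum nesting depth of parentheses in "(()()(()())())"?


Input: "(()()(()())())"
Tracking depth:
  Position 0 '(': depth becomes 1
  Position 1 '(': depth becomes 2
  Position 2 ')': depth becomes 1
  Position 3 '(': depth becomes 2
  Position 4 ')': depth becomes 1
  Position 5 '(': depth becomes 2
  Position 6 '(': depth becomes 3
  Position 7 ')': depth becomes 2
  Position 8 '(': depth becomes 3
  Position 9 ')': depth becomes 2
  Position 10 ')': depth becomes 1
  Position 11 '(': depth becomes 2
  Position 12 ')': depth becomes 1
  Position 13 ')': depth becomes 0
Maximum depth reached: 3

3
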